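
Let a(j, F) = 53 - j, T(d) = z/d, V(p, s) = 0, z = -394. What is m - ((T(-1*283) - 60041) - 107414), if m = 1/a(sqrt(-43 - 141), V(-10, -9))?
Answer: 141836402402/847019 + 2*I*sqrt(46)/2993 ≈ 1.6745e+5 + 0.0045321*I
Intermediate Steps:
T(d) = -394/d
m = 1/(53 - 2*I*sqrt(46)) (m = 1/(53 - sqrt(-43 - 141)) = 1/(53 - sqrt(-184)) = 1/(53 - 2*I*sqrt(46)) ≈ 0.017708 + 0.0045321*I)
m - ((T(-1*283) - 60041) - 107414) = (53/2993 + 2*I*sqrt(46)/2993) - ((-394/((-1*283)) - 60041) - 107414) = (53/2993 + 2*I*sqrt(46)/2993) - ((-394/(-283) - 60041) - 107414) = (53/2993 + 2*I*sqrt(46)/2993) - ((-394*(-1/283) - 60041) - 107414) = (53/2993 + 2*I*sqrt(46)/2993) - ((394/283 - 60041) - 107414) = (53/2993 + 2*I*sqrt(46)/2993) - (-16991209/283 - 107414) = (53/2993 + 2*I*sqrt(46)/2993) - 1*(-47389371/283) = (53/2993 + 2*I*sqrt(46)/2993) + 47389371/283 = 141836402402/847019 + 2*I*sqrt(46)/2993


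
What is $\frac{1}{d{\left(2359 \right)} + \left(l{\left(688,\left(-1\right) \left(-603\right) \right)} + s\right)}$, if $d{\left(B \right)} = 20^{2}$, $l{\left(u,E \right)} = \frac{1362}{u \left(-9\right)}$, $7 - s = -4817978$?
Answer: $\frac{1032}{4972573093} \approx 2.0754 \cdot 10^{-7}$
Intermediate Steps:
$s = 4817985$ ($s = 7 - -4817978 = 7 + 4817978 = 4817985$)
$l{\left(u,E \right)} = - \frac{454}{3 u}$ ($l{\left(u,E \right)} = \frac{1362}{\left(-9\right) u} = 1362 \left(- \frac{1}{9 u}\right) = - \frac{454}{3 u}$)
$d{\left(B \right)} = 400$
$\frac{1}{d{\left(2359 \right)} + \left(l{\left(688,\left(-1\right) \left(-603\right) \right)} + s\right)} = \frac{1}{400 + \left(- \frac{454}{3 \cdot 688} + 4817985\right)} = \frac{1}{400 + \left(\left(- \frac{454}{3}\right) \frac{1}{688} + 4817985\right)} = \frac{1}{400 + \left(- \frac{227}{1032} + 4817985\right)} = \frac{1}{400 + \frac{4972160293}{1032}} = \frac{1}{\frac{4972573093}{1032}} = \frac{1032}{4972573093}$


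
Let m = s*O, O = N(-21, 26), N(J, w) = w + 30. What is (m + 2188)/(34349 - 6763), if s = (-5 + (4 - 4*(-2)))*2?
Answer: 1486/13793 ≈ 0.10774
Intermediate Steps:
N(J, w) = 30 + w
O = 56 (O = 30 + 26 = 56)
s = 14 (s = (-5 + (4 + 8))*2 = (-5 + 12)*2 = 7*2 = 14)
m = 784 (m = 14*56 = 784)
(m + 2188)/(34349 - 6763) = (784 + 2188)/(34349 - 6763) = 2972/27586 = 2972*(1/27586) = 1486/13793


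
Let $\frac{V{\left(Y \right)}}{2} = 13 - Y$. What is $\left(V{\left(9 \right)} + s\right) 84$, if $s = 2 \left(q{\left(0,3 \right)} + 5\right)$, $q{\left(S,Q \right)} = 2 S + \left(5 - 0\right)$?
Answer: $2352$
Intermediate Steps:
$q{\left(S,Q \right)} = 5 + 2 S$ ($q{\left(S,Q \right)} = 2 S + \left(5 + 0\right) = 2 S + 5 = 5 + 2 S$)
$V{\left(Y \right)} = 26 - 2 Y$ ($V{\left(Y \right)} = 2 \left(13 - Y\right) = 26 - 2 Y$)
$s = 20$ ($s = 2 \left(\left(5 + 2 \cdot 0\right) + 5\right) = 2 \left(\left(5 + 0\right) + 5\right) = 2 \left(5 + 5\right) = 2 \cdot 10 = 20$)
$\left(V{\left(9 \right)} + s\right) 84 = \left(\left(26 - 18\right) + 20\right) 84 = \left(8 + 20\right) 84 = 28 \cdot 84 = 2352$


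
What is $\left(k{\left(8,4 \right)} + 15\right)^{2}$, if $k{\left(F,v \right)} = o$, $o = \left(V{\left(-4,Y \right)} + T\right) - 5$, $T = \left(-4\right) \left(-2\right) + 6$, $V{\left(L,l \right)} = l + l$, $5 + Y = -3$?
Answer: $64$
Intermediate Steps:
$Y = -8$ ($Y = -5 - 3 = -8$)
$V{\left(L,l \right)} = 2 l$
$T = 14$ ($T = 8 + 6 = 14$)
$o = -7$ ($o = \left(2 \left(-8\right) + 14\right) - 5 = \left(-16 + 14\right) - 5 = -2 - 5 = -7$)
$k{\left(F,v \right)} = -7$
$\left(k{\left(8,4 \right)} + 15\right)^{2} = \left(-7 + 15\right)^{2} = 8^{2} = 64$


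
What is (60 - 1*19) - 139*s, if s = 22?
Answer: -3017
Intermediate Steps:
(60 - 1*19) - 139*s = (60 - 1*19) - 139*22 = (60 - 19) - 3058 = 41 - 3058 = -3017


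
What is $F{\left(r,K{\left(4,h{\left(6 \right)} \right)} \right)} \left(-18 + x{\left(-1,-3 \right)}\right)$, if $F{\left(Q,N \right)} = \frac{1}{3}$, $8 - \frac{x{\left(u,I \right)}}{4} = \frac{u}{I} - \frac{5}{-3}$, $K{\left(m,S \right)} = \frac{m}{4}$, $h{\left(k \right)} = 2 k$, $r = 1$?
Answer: $2$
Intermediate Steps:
$K{\left(m,S \right)} = \frac{m}{4}$ ($K{\left(m,S \right)} = m \frac{1}{4} = \frac{m}{4}$)
$x{\left(u,I \right)} = \frac{76}{3} - \frac{4 u}{I}$ ($x{\left(u,I \right)} = 32 - 4 \left(\frac{u}{I} - \frac{5}{-3}\right) = 32 - 4 \left(\frac{u}{I} - - \frac{5}{3}\right) = 32 - 4 \left(\frac{u}{I} + \frac{5}{3}\right) = 32 - 4 \left(\frac{5}{3} + \frac{u}{I}\right) = 32 - \left(\frac{20}{3} + \frac{4 u}{I}\right) = \frac{76}{3} - \frac{4 u}{I}$)
$F{\left(Q,N \right)} = \frac{1}{3}$
$F{\left(r,K{\left(4,h{\left(6 \right)} \right)} \right)} \left(-18 + x{\left(-1,-3 \right)}\right) = \frac{-18 + \left(\frac{76}{3} - - \frac{4}{-3}\right)}{3} = \frac{-18 + \left(\frac{76}{3} - \left(-4\right) \left(- \frac{1}{3}\right)\right)}{3} = \frac{-18 + \left(\frac{76}{3} - \frac{4}{3}\right)}{3} = \frac{-18 + 24}{3} = \frac{1}{3} \cdot 6 = 2$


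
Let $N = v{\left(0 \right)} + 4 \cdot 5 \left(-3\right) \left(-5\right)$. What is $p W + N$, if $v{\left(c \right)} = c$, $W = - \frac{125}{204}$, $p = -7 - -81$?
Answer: $\frac{25975}{102} \approx 254.66$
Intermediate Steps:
$p = 74$ ($p = -7 + 81 = 74$)
$W = - \frac{125}{204}$ ($W = \left(-125\right) \frac{1}{204} = - \frac{125}{204} \approx -0.61275$)
$N = 300$ ($N = 0 + 4 \cdot 5 \left(-3\right) \left(-5\right) = 0 + 4 \left(\left(-15\right) \left(-5\right)\right) = 0 + 4 \cdot 75 = 0 + 300 = 300$)
$p W + N = 74 \left(- \frac{125}{204}\right) + 300 = - \frac{4625}{102} + 300 = \frac{25975}{102}$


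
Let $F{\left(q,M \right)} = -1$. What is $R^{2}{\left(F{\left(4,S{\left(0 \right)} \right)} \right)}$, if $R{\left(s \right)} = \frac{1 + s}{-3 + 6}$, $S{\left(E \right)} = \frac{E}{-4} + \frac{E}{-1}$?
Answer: $0$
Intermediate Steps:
$S{\left(E \right)} = - \frac{5 E}{4}$ ($S{\left(E \right)} = E \left(- \frac{1}{4}\right) + E \left(-1\right) = - \frac{E}{4} - E = - \frac{5 E}{4}$)
$R{\left(s \right)} = \frac{1}{3} + \frac{s}{3}$ ($R{\left(s \right)} = \frac{1 + s}{3} = \left(1 + s\right) \frac{1}{3} = \frac{1}{3} + \frac{s}{3}$)
$R^{2}{\left(F{\left(4,S{\left(0 \right)} \right)} \right)} = \left(\frac{1}{3} + \frac{1}{3} \left(-1\right)\right)^{2} = \left(\frac{1}{3} - \frac{1}{3}\right)^{2} = 0^{2} = 0$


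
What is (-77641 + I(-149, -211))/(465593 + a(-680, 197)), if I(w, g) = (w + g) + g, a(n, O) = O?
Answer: -39106/232895 ≈ -0.16791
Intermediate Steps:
I(w, g) = w + 2*g (I(w, g) = (g + w) + g = w + 2*g)
(-77641 + I(-149, -211))/(465593 + a(-680, 197)) = (-77641 + (-149 + 2*(-211)))/(465593 + 197) = (-77641 + (-149 - 422))/465790 = (-77641 - 571)*(1/465790) = -78212*1/465790 = -39106/232895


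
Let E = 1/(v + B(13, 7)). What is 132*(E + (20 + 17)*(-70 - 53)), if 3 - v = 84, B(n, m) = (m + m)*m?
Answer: -10212312/17 ≈ -6.0072e+5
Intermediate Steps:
B(n, m) = 2*m**2 (B(n, m) = (2*m)*m = 2*m**2)
v = -81 (v = 3 - 1*84 = 3 - 84 = -81)
E = 1/17 (E = 1/(-81 + 2*7**2) = 1/(-81 + 2*49) = 1/(-81 + 98) = 1/17 ≈ 0.058824)
132*(E + (20 + 17)*(-70 - 53)) = 132*(1/17 + (20 + 17)*(-70 - 53)) = 132*(1/17 + 37*(-123)) = 132*(1/17 - 4551) = 132*(-77366/17) = -10212312/17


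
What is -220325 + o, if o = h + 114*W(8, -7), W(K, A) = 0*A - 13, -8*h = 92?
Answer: -443637/2 ≈ -2.2182e+5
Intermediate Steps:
h = -23/2 (h = -⅛*92 = -23/2 ≈ -11.500)
W(K, A) = -13 (W(K, A) = 0 - 13 = -13)
o = -2987/2 (o = -23/2 + 114*(-13) = -23/2 - 1482 = -2987/2 ≈ -1493.5)
-220325 + o = -220325 - 2987/2 = -443637/2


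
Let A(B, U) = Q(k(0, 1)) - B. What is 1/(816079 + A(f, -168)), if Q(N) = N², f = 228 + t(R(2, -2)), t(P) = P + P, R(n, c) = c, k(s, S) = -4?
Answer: 1/815871 ≈ 1.2257e-6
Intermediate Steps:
t(P) = 2*P
f = 224 (f = 228 + 2*(-2) = 228 - 4 = 224)
A(B, U) = 16 - B (A(B, U) = (-4)² - B = 16 - B)
1/(816079 + A(f, -168)) = 1/(816079 + (16 - 1*224)) = 1/(816079 + (16 - 224)) = 1/(816079 - 208) = 1/815871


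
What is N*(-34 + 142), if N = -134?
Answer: -14472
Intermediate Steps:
N*(-34 + 142) = -134*(-34 + 142) = -134*108 = -14472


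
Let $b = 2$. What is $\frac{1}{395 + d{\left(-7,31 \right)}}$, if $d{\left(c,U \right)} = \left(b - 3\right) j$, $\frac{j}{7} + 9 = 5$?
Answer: $\frac{1}{423} \approx 0.0023641$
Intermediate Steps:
$j = -28$ ($j = -63 + 7 \cdot 5 = -63 + 35 = -28$)
$d{\left(c,U \right)} = 28$ ($d{\left(c,U \right)} = \left(2 - 3\right) \left(-28\right) = \left(-1\right) \left(-28\right) = 28$)
$\frac{1}{395 + d{\left(-7,31 \right)}} = \frac{1}{395 + 28} = \frac{1}{423}$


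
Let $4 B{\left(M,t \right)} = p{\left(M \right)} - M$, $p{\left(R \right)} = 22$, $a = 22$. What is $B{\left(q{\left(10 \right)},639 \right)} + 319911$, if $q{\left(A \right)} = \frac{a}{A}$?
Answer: $\frac{6398319}{20} \approx 3.1992 \cdot 10^{5}$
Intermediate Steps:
$q{\left(A \right)} = \frac{22}{A}$
$B{\left(M,t \right)} = \frac{11}{2} - \frac{M}{4}$ ($B{\left(M,t \right)} = \frac{22 - M}{4} = \frac{11}{2} - \frac{M}{4}$)
$B{\left(q{\left(10 \right)},639 \right)} + 319911 = \left(\frac{11}{2} - \frac{22 \cdot \frac{1}{10}}{4}\right) + 319911 = \left(\frac{11}{2} - \frac{11}{20}\right) + 319911 = \frac{99}{20} + 319911 = \frac{6398319}{20}$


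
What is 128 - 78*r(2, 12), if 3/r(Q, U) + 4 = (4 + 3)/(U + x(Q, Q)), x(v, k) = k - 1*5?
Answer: 5818/29 ≈ 200.62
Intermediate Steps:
x(v, k) = -5 + k (x(v, k) = k - 5 = -5 + k)
r(Q, U) = 3/(-4 + 7/(-5 + Q + U)) (r(Q, U) = 3/(-4 + (4 + 3)/(U + (-5 + Q))) = 3/(-4 + 7/(-5 + Q + U)))
128 - 78*r(2, 12) = 128 - 234*(5 - 1*2 - 1*12)/(-27 + 4*2 + 4*12) = 128 - 234*(5 - 2 - 12)/(-27 + 8 + 48) = 128 - 234*(-9)/29 = 128 - 78*(-27/29) = 128 + 2106/29 = 5818/29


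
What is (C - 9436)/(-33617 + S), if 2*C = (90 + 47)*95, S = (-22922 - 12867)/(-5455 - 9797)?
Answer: 44665482/512690695 ≈ 0.087120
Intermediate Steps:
S = 35789/15252 (S = -35789/(-15252) = -35789*(-1/15252) = 35789/15252 ≈ 2.3465)
C = 13015/2 (C = ((90 + 47)*95)/2 = (137*95)/2 = (½)*13015 = 13015/2 ≈ 6507.5)
(C - 9436)/(-33617 + S) = (13015/2 - 9436)/(-33617 + 35789/15252) = -5857/(2*(-512690695/15252)) = -5857/2*(-15252/512690695) = 44665482/512690695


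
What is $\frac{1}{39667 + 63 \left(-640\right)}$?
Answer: $- \frac{1}{653} \approx -0.0015314$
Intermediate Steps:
$\frac{1}{39667 + 63 \left(-640\right)} = \frac{1}{39667 - 40320} = \frac{1}{-653} = - \frac{1}{653}$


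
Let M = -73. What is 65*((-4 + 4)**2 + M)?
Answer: -4745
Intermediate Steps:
65*((-4 + 4)**2 + M) = 65*((-4 + 4)**2 - 73) = 65*(0**2 - 73) = 65*(0 - 73) = 65*(-73) = -4745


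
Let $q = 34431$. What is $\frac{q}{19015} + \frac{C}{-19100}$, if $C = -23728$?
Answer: $\frac{55441001}{18159325} \approx 3.053$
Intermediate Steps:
$\frac{q}{19015} + \frac{C}{-19100} = \frac{34431}{19015} - \frac{23728}{-19100} = 34431 \cdot \frac{1}{19015} - - \frac{5932}{4775} = \frac{34431}{19015} + \frac{5932}{4775} = \frac{55441001}{18159325}$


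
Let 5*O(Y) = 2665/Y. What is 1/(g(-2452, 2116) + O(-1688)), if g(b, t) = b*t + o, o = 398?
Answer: -1688/8757401925 ≈ -1.9275e-7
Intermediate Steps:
g(b, t) = 398 + b*t (g(b, t) = b*t + 398 = 398 + b*t)
O(Y) = 533/Y (O(Y) = (2665/Y)/5 = 533/Y)
1/(g(-2452, 2116) + O(-1688)) = 1/((398 - 2452*2116) + 533/(-1688)) = 1/((398 - 5188432) + 533*(-1/1688)) = 1/(-5188034 - 533/1688) = 1/(-8757401925/1688) = -1688/8757401925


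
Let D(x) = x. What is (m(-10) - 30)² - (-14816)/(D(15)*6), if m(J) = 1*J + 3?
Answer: 69013/45 ≈ 1533.6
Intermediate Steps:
m(J) = 3 + J (m(J) = J + 3 = 3 + J)
(m(-10) - 30)² - (-14816)/(D(15)*6) = ((3 - 10) - 30)² - (-14816)/(15*6) = (-7 - 30)² - (-14816)/90 = (-37)² - (-14816)/90 = 1369 - 1*(-7408/45) = 1369 + 7408/45 = 69013/45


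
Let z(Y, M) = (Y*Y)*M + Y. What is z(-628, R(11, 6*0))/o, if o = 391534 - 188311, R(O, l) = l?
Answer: -628/203223 ≈ -0.0030902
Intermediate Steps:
z(Y, M) = Y + M*Y² (z(Y, M) = Y²*M + Y = M*Y² + Y = Y + M*Y²)
o = 203223
z(-628, R(11, 6*0))/o = -628*(1 + (6*0)*(-628))/203223 = -628*(1 + 0*(-628))*(1/203223) = -628*(1 + 0)*(1/203223) = -628*1*(1/203223) = -628*1/203223 = -628/203223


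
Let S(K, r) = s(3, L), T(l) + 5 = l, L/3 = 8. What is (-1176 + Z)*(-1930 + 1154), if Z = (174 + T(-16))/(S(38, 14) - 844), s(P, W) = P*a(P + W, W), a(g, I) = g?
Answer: 696414216/763 ≈ 9.1273e+5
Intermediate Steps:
L = 24 (L = 3*8 = 24)
T(l) = -5 + l
s(P, W) = P*(P + W)
S(K, r) = 81 (S(K, r) = 3*(3 + 24) = 3*27 = 81)
Z = -153/763 (Z = (174 + (-5 - 16))/(81 - 844) = (174 - 21)/(-763) = 153*(-1/763) = -153/763 ≈ -0.20052)
(-1176 + Z)*(-1930 + 1154) = (-1176 - 153/763)*(-1930 + 1154) = -897441/763*(-776) = 696414216/763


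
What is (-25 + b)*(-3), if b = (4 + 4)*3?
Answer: 3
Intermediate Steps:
b = 24 (b = 8*3 = 24)
(-25 + b)*(-3) = (-25 + 24)*(-3) = -1*(-3) = 3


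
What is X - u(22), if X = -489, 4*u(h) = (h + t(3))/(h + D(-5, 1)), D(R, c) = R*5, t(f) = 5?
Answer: -1947/4 ≈ -486.75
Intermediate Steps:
D(R, c) = 5*R
u(h) = (5 + h)/(4*(-25 + h)) (u(h) = ((h + 5)/(h + 5*(-5)))/4 = ((5 + h)/(h - 25))/4 = ((5 + h)/(-25 + h))/4 = (5 + h)/(4*(-25 + h)))
X - u(22) = -489 - (5 + 22)/(4*(-25 + 22)) = -489 - 27/(4*(-3)) = -489 - (-1)*27/(4*3) = -489 - 1*(-9/4) = -489 + 9/4 = -1947/4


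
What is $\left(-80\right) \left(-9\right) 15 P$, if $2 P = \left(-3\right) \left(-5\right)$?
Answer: $81000$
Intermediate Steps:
$P = \frac{15}{2}$ ($P = \frac{\left(-3\right) \left(-5\right)}{2} = \frac{1}{2} \cdot 15 = \frac{15}{2} \approx 7.5$)
$\left(-80\right) \left(-9\right) 15 P = \left(-80\right) \left(-9\right) 15 \cdot \frac{15}{2} = 720 \cdot \frac{225}{2} = 81000$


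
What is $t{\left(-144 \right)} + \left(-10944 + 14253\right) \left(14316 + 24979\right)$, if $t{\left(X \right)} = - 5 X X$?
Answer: $129923475$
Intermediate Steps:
$t{\left(X \right)} = - 5 X^{2}$
$t{\left(-144 \right)} + \left(-10944 + 14253\right) \left(14316 + 24979\right) = - 5 \left(-144\right)^{2} + \left(-10944 + 14253\right) \left(14316 + 24979\right) = \left(-5\right) 20736 + 3309 \cdot 39295 = -103680 + 130027155 = 129923475$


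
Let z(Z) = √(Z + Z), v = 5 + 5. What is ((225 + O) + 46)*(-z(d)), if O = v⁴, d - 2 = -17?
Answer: -10271*I*√30 ≈ -56257.0*I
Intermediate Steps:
d = -15 (d = 2 - 17 = -15)
v = 10
z(Z) = √2*√Z (z(Z) = √(2*Z) = √2*√Z)
O = 10000 (O = 10⁴ = 10000)
((225 + O) + 46)*(-z(d)) = ((225 + 10000) + 46)*(-√2*√(-15)) = (10225 + 46)*(-√2*I*√15) = 10271*(-I*√30) = -10271*I*√30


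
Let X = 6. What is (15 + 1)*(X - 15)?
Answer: -144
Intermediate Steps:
(15 + 1)*(X - 15) = (15 + 1)*(6 - 15) = 16*(-9) = -144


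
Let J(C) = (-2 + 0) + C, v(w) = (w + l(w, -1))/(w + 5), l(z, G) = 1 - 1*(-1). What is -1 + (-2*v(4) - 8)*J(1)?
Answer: 25/3 ≈ 8.3333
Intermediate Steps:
l(z, G) = 2 (l(z, G) = 1 + 1 = 2)
v(w) = (2 + w)/(5 + w) (v(w) = (w + 2)/(w + 5) = (2 + w)/(5 + w))
J(C) = -2 + C
-1 + (-2*v(4) - 8)*J(1) = -1 + (-2*(2 + 4)/(5 + 4) - 8)*(-2 + 1) = -1 + (-2*6/9 - 8)*(-1) = -1 + (-2*⅔ - 8)*(-1) = -1 + (-4/3 - 8)*(-1) = -1 - 28/3*(-1) = -1 + 28/3 = 25/3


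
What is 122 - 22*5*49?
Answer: -5268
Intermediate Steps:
122 - 22*5*49 = 122 - 110*49 = 122 - 5390 = -5268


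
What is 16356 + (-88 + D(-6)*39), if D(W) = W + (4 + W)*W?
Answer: 16502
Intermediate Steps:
D(W) = W + W*(4 + W)
16356 + (-88 + D(-6)*39) = 16356 + (-88 - 6*(5 - 6)*39) = 16356 + (-88 - 6*(-1)*39) = 16356 + (-88 + 6*39) = 16356 + (-88 + 234) = 16356 + 146 = 16502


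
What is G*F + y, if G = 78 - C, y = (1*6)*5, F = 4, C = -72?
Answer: 630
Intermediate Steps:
y = 30 (y = 6*5 = 30)
G = 150 (G = 78 - 1*(-72) = 78 + 72 = 150)
G*F + y = 150*4 + 30 = 600 + 30 = 630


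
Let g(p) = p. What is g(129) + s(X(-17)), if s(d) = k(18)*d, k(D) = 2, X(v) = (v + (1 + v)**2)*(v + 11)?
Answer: -2739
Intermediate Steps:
X(v) = (11 + v)*(v + (1 + v)**2) (X(v) = (v + (1 + v)**2)*(11 + v) = (11 + v)*(v + (1 + v)**2))
s(d) = 2*d
g(129) + s(X(-17)) = 129 + 2*(11 + (-17)**3 + 14*(-17)**2 + 34*(-17)) = 129 + 2*(11 - 4913 + 14*289 - 578) = 129 + 2*(11 - 4913 + 4046 - 578) = 129 + 2*(-1434) = 129 - 2868 = -2739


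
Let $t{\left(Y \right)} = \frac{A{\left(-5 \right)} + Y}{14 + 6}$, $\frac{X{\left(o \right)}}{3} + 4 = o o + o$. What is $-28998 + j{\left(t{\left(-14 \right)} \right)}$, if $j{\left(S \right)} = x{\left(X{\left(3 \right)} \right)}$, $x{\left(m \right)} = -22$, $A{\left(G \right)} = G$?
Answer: $-29020$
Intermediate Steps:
$X{\left(o \right)} = -12 + 3 o + 3 o^{2}$ ($X{\left(o \right)} = -12 + 3 \left(o o + o\right) = -12 + 3 \left(o^{2} + o\right) = -12 + 3 \left(o + o^{2}\right) = -12 + \left(3 o + 3 o^{2}\right) = -12 + 3 o + 3 o^{2}$)
$t{\left(Y \right)} = - \frac{1}{4} + \frac{Y}{20}$ ($t{\left(Y \right)} = \frac{-5 + Y}{14 + 6} = \frac{-5 + Y}{20} = \left(-5 + Y\right) \frac{1}{20} = - \frac{1}{4} + \frac{Y}{20}$)
$j{\left(S \right)} = -22$
$-28998 + j{\left(t{\left(-14 \right)} \right)} = -28998 - 22 = -29020$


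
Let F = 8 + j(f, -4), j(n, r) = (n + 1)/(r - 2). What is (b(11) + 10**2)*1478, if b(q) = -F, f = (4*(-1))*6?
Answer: 390931/3 ≈ 1.3031e+5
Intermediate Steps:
f = -24 (f = -4*6 = -24)
j(n, r) = (1 + n)/(-2 + r)
F = 71/6 (F = 8 + (1 - 24)/(-2 - 4) = 8 - 23/(-6) = 8 - 1/6*(-23) = 8 + 23/6 = 71/6 ≈ 11.833)
b(q) = -71/6 (b(q) = -1*71/6 = -71/6)
(b(11) + 10**2)*1478 = (-71/6 + 10**2)*1478 = (-71/6 + 100)*1478 = (529/6)*1478 = 390931/3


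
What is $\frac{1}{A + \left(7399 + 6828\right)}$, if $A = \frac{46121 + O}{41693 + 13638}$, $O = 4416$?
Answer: $\frac{55331}{787244674} \approx 7.0284 \cdot 10^{-5}$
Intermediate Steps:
$A = \frac{50537}{55331}$ ($A = \frac{46121 + 4416}{41693 + 13638} = \frac{50537}{55331} \approx 0.91336$)
$\frac{1}{A + \left(7399 + 6828\right)} = \frac{1}{\frac{50537}{55331} + \left(7399 + 6828\right)} = \frac{1}{\frac{50537}{55331} + 14227} = \frac{1}{\frac{787244674}{55331}} = \frac{55331}{787244674}$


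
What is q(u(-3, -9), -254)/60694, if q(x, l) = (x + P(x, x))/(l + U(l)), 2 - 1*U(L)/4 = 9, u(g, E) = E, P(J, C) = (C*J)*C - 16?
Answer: 377/8557854 ≈ 4.4053e-5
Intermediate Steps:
P(J, C) = -16 + J*C² (P(J, C) = J*C² - 16 = -16 + J*C²)
U(L) = -28 (U(L) = 8 - 4*9 = 8 - 36 = -28)
q(x, l) = (-16 + x + x³)/(-28 + l) (q(x, l) = (x + (-16 + x*x²))/(l - 28) = (x + (-16 + x³))/(-28 + l) = (-16 + x + x³)/(-28 + l))
q(u(-3, -9), -254)/60694 = ((-16 - 9 + (-9)³)/(-28 - 254))/60694 = ((-16 - 9 - 729)/(-282))*(1/60694) = -1/282*(-754)*(1/60694) = (377/141)*(1/60694) = 377/8557854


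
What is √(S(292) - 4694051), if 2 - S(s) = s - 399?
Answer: I*√4693942 ≈ 2166.6*I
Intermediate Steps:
S(s) = 401 - s (S(s) = 2 - (s - 399) = 2 - (-399 + s) = 2 + (399 - s) = 401 - s)
√(S(292) - 4694051) = √((401 - 1*292) - 4694051) = √((401 - 292) - 4694051) = √(109 - 4694051) = √(-4693942) = I*√4693942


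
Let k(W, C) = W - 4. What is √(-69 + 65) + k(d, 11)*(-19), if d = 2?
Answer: 38 + 2*I ≈ 38.0 + 2.0*I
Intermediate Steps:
k(W, C) = -4 + W
√(-69 + 65) + k(d, 11)*(-19) = √(-69 + 65) + (-4 + 2)*(-19) = √(-4) - 2*(-19) = 2*I + 38 = 38 + 2*I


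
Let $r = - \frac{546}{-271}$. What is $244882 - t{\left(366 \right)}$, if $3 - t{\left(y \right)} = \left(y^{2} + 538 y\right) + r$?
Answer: $\frac{156026899}{271} \approx 5.7575 \cdot 10^{5}$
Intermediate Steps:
$r = \frac{546}{271}$ ($r = \left(-546\right) \left(- \frac{1}{271}\right) = \frac{546}{271} \approx 2.0148$)
$t{\left(y \right)} = \frac{267}{271} - y^{2} - 538 y$ ($t{\left(y \right)} = 3 - \left(\left(y^{2} + 538 y\right) + \frac{546}{271}\right) = 3 - \left(\frac{546}{271} + y^{2} + 538 y\right) = \frac{267}{271} - y^{2} - 538 y$)
$244882 - t{\left(366 \right)} = 244882 - \left(\frac{267}{271} - 366^{2} - 196908\right) = 244882 - \left(\frac{267}{271} - 133956 - 196908\right) = 244882 - - \frac{89663877}{271} = 244882 + \frac{89663877}{271} = \frac{156026899}{271}$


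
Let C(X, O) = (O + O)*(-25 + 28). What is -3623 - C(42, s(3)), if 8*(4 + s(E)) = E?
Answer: -14405/4 ≈ -3601.3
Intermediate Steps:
s(E) = -4 + E/8
C(X, O) = 6*O (C(X, O) = (2*O)*3 = 6*O)
-3623 - C(42, s(3)) = -3623 - 6*(-4 + (⅛)*3) = -3623 - 6*(-4 + 3/8) = -3623 - 6*(-29)/8 = -3623 - 1*(-87/4) = -3623 + 87/4 = -14405/4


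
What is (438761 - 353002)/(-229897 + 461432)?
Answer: 85759/231535 ≈ 0.37039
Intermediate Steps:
(438761 - 353002)/(-229897 + 461432) = 85759/231535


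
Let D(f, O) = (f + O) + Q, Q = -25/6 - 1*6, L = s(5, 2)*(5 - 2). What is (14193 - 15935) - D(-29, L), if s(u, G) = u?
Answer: -10307/6 ≈ -1717.8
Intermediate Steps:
L = 15 (L = 5*(5 - 2) = 5*3 = 15)
Q = -61/6 (Q = -25*⅙ - 6 = -25/6 - 6 = -61/6 ≈ -10.167)
D(f, O) = -61/6 + O + f (D(f, O) = (f + O) - 61/6 = (O + f) - 61/6 = -61/6 + O + f)
(14193 - 15935) - D(-29, L) = (14193 - 15935) - (-61/6 + 15 - 29) = -1742 - 1*(-145/6) = -1742 + 145/6 = -10307/6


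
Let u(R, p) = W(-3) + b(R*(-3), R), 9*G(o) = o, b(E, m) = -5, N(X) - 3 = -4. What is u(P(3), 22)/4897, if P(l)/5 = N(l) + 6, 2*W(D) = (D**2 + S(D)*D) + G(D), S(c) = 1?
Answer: -13/29382 ≈ -0.00044245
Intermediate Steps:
N(X) = -1 (N(X) = 3 - 4 = -1)
G(o) = o/9
W(D) = D**2/2 + 5*D/9 (W(D) = ((D**2 + 1*D) + D/9)/2 = ((D**2 + D) + D/9)/2 = ((D + D**2) + D/9)/2 = (D**2 + 10*D/9)/2 = D**2/2 + 5*D/9)
P(l) = 25 (P(l) = 5*(-1 + 6) = 5*5 = 25)
u(R, p) = -13/6 (u(R, p) = (1/18)*(-3)*(10 + 9*(-3)) - 5 = (1/18)*(-3)*(10 - 27) - 5 = (1/18)*(-3)*(-17) - 5 = 17/6 - 5 = -13/6)
u(P(3), 22)/4897 = -13/6/4897 = -13/6*1/4897 = -13/29382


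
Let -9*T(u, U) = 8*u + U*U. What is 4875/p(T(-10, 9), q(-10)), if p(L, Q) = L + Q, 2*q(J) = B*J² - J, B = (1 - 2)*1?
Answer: -43875/406 ≈ -108.07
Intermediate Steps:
B = -1 (B = -1*1 = -1)
T(u, U) = -8*u/9 - U²/9 (T(u, U) = -(8*u + U*U)/9 = -(8*u + U²)/9 = -(U² + 8*u)/9 = -8*u/9 - U²/9)
q(J) = -J/2 - J²/2 (q(J) = (-J² - J)/2 = (-J - J²)/2 = -J/2 - J²/2)
4875/p(T(-10, 9), q(-10)) = 4875/((-8/9*(-10) - ⅑*9²) - ½*(-10)*(1 - 10)) = 4875/((80/9 - ⅑*81) - ½*(-10)*(-9)) = 4875/((80/9 - 9) - 45) = 4875/(-⅑ - 45) = 4875/(-406/9) = 4875*(-9/406) = -43875/406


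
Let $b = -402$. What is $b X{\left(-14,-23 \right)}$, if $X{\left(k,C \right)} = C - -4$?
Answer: $7638$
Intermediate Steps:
$X{\left(k,C \right)} = 4 + C$ ($X{\left(k,C \right)} = C + 4 = 4 + C$)
$b X{\left(-14,-23 \right)} = - 402 \left(4 - 23\right) = \left(-402\right) \left(-19\right) = 7638$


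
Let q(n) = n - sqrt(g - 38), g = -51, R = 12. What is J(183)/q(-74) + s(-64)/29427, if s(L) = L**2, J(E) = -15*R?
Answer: 27650792/10917417 - 12*I*sqrt(89)/371 ≈ 2.5327 - 0.30514*I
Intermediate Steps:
J(E) = -180 (J(E) = -15*12 = -180)
q(n) = n - I*sqrt(89) (q(n) = n - sqrt(-51 - 38) = n - sqrt(-89) = n - I*sqrt(89))
J(183)/q(-74) + s(-64)/29427 = -180/(-74 - I*sqrt(89)) + (-64)**2/29427 = -180/(-74 - I*sqrt(89)) + 4096*(1/29427) = -180/(-74 - I*sqrt(89)) + 4096/29427 = 4096/29427 - 180/(-74 - I*sqrt(89))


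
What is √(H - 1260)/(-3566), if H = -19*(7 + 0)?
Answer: -I*√1393/3566 ≈ -0.010466*I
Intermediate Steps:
H = -133 (H = -19*7 = -133)
√(H - 1260)/(-3566) = √(-133 - 1260)/(-3566) = √(-1393)*(-1/3566) = (I*√1393)*(-1/3566) = -I*√1393/3566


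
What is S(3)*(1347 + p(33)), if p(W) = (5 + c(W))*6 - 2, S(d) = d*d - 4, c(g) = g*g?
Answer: 39545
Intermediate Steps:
c(g) = g²
S(d) = -4 + d² (S(d) = d² - 4 = -4 + d²)
p(W) = 28 + 6*W² (p(W) = (5 + W²)*6 - 2 = (30 + 6*W²) - 2 = 28 + 6*W²)
S(3)*(1347 + p(33)) = (-4 + 3²)*(1347 + (28 + 6*33²)) = (-4 + 9)*(1347 + (28 + 6*1089)) = 5*(1347 + (28 + 6534)) = 5*(1347 + 6562) = 5*7909 = 39545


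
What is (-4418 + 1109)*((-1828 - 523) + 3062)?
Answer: -2352699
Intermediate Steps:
(-4418 + 1109)*((-1828 - 523) + 3062) = -3309*(-2351 + 3062) = -3309*711 = -2352699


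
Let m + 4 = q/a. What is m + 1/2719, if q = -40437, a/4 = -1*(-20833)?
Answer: -1016183703/226579708 ≈ -4.4849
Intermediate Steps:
a = 83332 (a = 4*(-1*(-20833)) = 4*20833 = 83332)
m = -373765/83332 (m = -4 - 40437/83332 = -373765/83332 ≈ -4.4853)
m + 1/2719 = -373765/83332 + 1/2719 = -1016183703/226579708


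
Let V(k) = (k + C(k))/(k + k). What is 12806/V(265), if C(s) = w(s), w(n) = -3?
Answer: 3393590/131 ≈ 25905.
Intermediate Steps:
C(s) = -3
V(k) = (-3 + k)/(2*k) (V(k) = (k - 3)/(k + k) = (-3 + k)/((2*k)) = (-3 + k)*(1/(2*k)) = (-3 + k)/(2*k))
12806/V(265) = 12806/(((½)*(-3 + 265)/265)) = 12806/(((½)*(1/265)*262)) = 12806/(131/265) = 12806*(265/131) = 3393590/131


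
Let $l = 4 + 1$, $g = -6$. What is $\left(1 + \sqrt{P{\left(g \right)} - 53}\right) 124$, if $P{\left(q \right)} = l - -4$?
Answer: $124 + 248 i \sqrt{11} \approx 124.0 + 822.52 i$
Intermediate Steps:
$l = 5$
$P{\left(q \right)} = 9$ ($P{\left(q \right)} = 5 - -4 = 5 + 4 = 9$)
$\left(1 + \sqrt{P{\left(g \right)} - 53}\right) 124 = \left(1 + \sqrt{9 - 53}\right) 124 = \left(1 + \sqrt{-44}\right) 124 = \left(1 + 2 i \sqrt{11}\right) 124 = 124 + 248 i \sqrt{11}$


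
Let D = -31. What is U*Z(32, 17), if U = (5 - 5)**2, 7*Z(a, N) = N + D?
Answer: 0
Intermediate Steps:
Z(a, N) = -31/7 + N/7 (Z(a, N) = (N - 31)/7 = (-31 + N)/7 = -31/7 + N/7)
U = 0 (U = 0**2 = 0)
U*Z(32, 17) = 0*(-31/7 + (1/7)*17) = 0*(-31/7 + 17/7) = 0*(-2) = 0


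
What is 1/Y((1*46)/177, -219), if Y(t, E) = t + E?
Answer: -177/38717 ≈ -0.0045716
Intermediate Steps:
Y(t, E) = E + t
1/Y((1*46)/177, -219) = 1/(-219 + (1*46)/177) = 1/(-219 + 46*(1/177)) = 1/(-219 + 46/177) = 1/(-38717/177) = -177/38717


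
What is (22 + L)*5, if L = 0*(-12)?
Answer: 110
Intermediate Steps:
L = 0
(22 + L)*5 = (22 + 0)*5 = 22*5 = 110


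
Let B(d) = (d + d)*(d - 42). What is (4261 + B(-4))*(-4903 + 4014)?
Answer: -4115181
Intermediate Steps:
B(d) = 2*d*(-42 + d) (B(d) = (2*d)*(-42 + d) = 2*d*(-42 + d))
(4261 + B(-4))*(-4903 + 4014) = (4261 + 2*(-4)*(-42 - 4))*(-4903 + 4014) = (4261 + 2*(-4)*(-46))*(-889) = (4261 + 368)*(-889) = 4629*(-889) = -4115181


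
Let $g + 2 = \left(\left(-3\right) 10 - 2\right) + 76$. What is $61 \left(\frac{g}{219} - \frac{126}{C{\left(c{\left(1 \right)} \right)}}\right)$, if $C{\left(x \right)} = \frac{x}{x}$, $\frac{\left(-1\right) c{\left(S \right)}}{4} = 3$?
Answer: $- \frac{560224}{73} \approx -7674.3$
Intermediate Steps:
$g = 42$ ($g = -2 + \left(\left(\left(-3\right) 10 - 2\right) + 76\right) = -2 + \left(\left(-30 - 2\right) + 76\right) = -2 + \left(-32 + 76\right) = -2 + 44 = 42$)
$c{\left(S \right)} = -12$ ($c{\left(S \right)} = \left(-4\right) 3 = -12$)
$C{\left(x \right)} = 1$
$61 \left(\frac{g}{219} - \frac{126}{C{\left(c{\left(1 \right)} \right)}}\right) = 61 \left(\frac{42}{219} - \frac{126}{1}\right) = 61 \left(42 \cdot \frac{1}{219} - 126\right) = 61 \left(\frac{14}{73} - 126\right) = 61 \left(- \frac{9184}{73}\right) = - \frac{560224}{73}$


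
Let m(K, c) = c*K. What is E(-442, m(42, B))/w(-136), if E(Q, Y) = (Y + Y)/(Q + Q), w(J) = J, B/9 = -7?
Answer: -1323/30056 ≈ -0.044018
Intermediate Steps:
B = -63 (B = 9*(-7) = -63)
m(K, c) = K*c
E(Q, Y) = Y/Q (E(Q, Y) = (2*Y)/((2*Q)) = (2*Y)*(1/(2*Q)) = Y/Q)
E(-442, m(42, B))/w(-136) = ((42*(-63))/(-442))/(-136) = -2646*(-1/442)*(-1/136) = (1323/221)*(-1/136) = -1323/30056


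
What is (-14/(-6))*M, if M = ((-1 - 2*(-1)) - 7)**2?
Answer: 84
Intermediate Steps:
M = 36 (M = ((-1 + 2) - 7)**2 = (1 - 7)**2 = (-6)**2 = 36)
(-14/(-6))*M = -14/(-6)*36 = -14*(-1)/6*36 = -2*(-7/6)*36 = (7/3)*36 = 84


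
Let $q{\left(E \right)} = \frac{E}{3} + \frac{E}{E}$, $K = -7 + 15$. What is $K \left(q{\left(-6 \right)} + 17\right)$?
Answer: $128$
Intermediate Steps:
$K = 8$
$q{\left(E \right)} = 1 + \frac{E}{3}$ ($q{\left(E \right)} = E \frac{1}{3} + 1 = \frac{E}{3} + 1 = 1 + \frac{E}{3}$)
$K \left(q{\left(-6 \right)} + 17\right) = 8 \left(\left(1 + \frac{1}{3} \left(-6\right)\right) + 17\right) = 8 \left(\left(1 - 2\right) + 17\right) = 8 \left(-1 + 17\right) = 8 \cdot 16 = 128$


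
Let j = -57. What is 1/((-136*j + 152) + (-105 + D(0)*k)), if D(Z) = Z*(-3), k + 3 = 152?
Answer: 1/7799 ≈ 0.00012822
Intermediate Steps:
k = 149 (k = -3 + 152 = 149)
D(Z) = -3*Z
1/((-136*j + 152) + (-105 + D(0)*k)) = 1/((-136*(-57) + 152) + (-105 - 3*0*149)) = 1/((7752 + 152) + (-105 + 0*149)) = 1/(7904 + (-105 + 0)) = 1/(7904 - 105) = 1/7799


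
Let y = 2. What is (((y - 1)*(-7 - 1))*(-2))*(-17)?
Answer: -272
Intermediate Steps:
(((y - 1)*(-7 - 1))*(-2))*(-17) = (((2 - 1)*(-7 - 1))*(-2))*(-17) = ((1*(-8))*(-2))*(-17) = -8*(-2)*(-17) = 16*(-17) = -272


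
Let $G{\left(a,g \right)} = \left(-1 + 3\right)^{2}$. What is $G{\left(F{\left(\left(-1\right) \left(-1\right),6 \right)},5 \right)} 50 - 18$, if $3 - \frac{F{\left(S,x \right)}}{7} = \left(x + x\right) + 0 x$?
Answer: $182$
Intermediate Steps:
$F{\left(S,x \right)} = 21 - 14 x$ ($F{\left(S,x \right)} = 21 - 7 \left(\left(x + x\right) + 0 x\right) = 21 - 7 \left(2 x + 0\right) = 21 - 7 \cdot 2 x = 21 - 14 x$)
$G{\left(a,g \right)} = 4$ ($G{\left(a,g \right)} = 2^{2} = 4$)
$G{\left(F{\left(\left(-1\right) \left(-1\right),6 \right)},5 \right)} 50 - 18 = 4 \cdot 50 - 18 = 200 - 18 = 182$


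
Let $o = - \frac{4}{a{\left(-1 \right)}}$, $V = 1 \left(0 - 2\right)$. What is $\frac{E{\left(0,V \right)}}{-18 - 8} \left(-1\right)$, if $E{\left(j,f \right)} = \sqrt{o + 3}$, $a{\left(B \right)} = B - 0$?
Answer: $\frac{\sqrt{7}}{26} \approx 0.10176$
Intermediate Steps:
$a{\left(B \right)} = B$ ($a{\left(B \right)} = B + 0 = B$)
$V = -2$ ($V = 1 \left(-2\right) = -2$)
$o = 4$ ($o = - \frac{4}{-1} = \left(-4\right) \left(-1\right) = 4$)
$E{\left(j,f \right)} = \sqrt{7}$ ($E{\left(j,f \right)} = \sqrt{4 + 3} = \sqrt{7}$)
$\frac{E{\left(0,V \right)}}{-18 - 8} \left(-1\right) = \frac{\sqrt{7}}{-18 - 8} \left(-1\right) = \frac{\sqrt{7}}{-26} \left(-1\right) = - \frac{\sqrt{7}}{26} \left(-1\right) = \frac{\sqrt{7}}{26}$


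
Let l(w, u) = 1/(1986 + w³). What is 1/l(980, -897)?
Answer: 941193986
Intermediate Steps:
1/l(980, -897) = 1/(1/(1986 + 980³)) = 1/(1/(1986 + 941192000)) = 1/(1/941193986) = 941193986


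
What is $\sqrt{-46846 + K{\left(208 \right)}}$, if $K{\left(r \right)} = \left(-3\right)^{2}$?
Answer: $i \sqrt{46837} \approx 216.42 i$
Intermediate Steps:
$K{\left(r \right)} = 9$
$\sqrt{-46846 + K{\left(208 \right)}} = \sqrt{-46846 + 9} = \sqrt{-46837} = i \sqrt{46837}$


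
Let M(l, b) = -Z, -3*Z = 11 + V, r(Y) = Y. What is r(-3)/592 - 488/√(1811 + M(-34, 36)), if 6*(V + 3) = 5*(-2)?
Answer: -3/592 - 732*√16318/8159 ≈ -11.466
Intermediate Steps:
V = -14/3 (V = -3 + (5*(-2))/6 = -3 + (⅙)*(-10) = -3 - 5/3 = -14/3 ≈ -4.6667)
Z = -19/9 (Z = -(11 - 14/3)/3 = -⅓*19/3 = -19/9 ≈ -2.1111)
M(l, b) = 19/9 (M(l, b) = -1*(-19/9) = 19/9)
r(-3)/592 - 488/√(1811 + M(-34, 36)) = -3/592 - 488/√(1811 + 19/9) = -3*1/592 - 488*3*√16318/16318 = -3/592 - 488*3*√16318/16318 = -3/592 - 732*√16318/8159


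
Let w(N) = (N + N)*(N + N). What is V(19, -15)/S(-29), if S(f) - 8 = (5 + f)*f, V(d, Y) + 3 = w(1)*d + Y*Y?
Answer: 149/352 ≈ 0.42330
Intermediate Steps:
w(N) = 4*N² (w(N) = (2*N)*(2*N) = 4*N²)
V(d, Y) = -3 + Y² + 4*d (V(d, Y) = -3 + ((4*1²)*d + Y*Y) = -3 + ((4*1)*d + Y²) = -3 + (4*d + Y²) = -3 + (Y² + 4*d) = -3 + Y² + 4*d)
S(f) = 8 + f*(5 + f) (S(f) = 8 + (5 + f)*f = 8 + f*(5 + f))
V(19, -15)/S(-29) = (-3 + (-15)² + 4*19)/(8 + (-29)² + 5*(-29)) = (-3 + 225 + 76)/(8 + 841 - 145) = 298/704 = 298*(1/704) = 149/352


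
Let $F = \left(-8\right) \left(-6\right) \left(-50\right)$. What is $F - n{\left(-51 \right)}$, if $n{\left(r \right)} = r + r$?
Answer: $-2298$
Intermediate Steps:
$F = -2400$ ($F = 48 \left(-50\right) = -2400$)
$n{\left(r \right)} = 2 r$
$F - n{\left(-51 \right)} = -2400 - 2 \left(-51\right) = -2400 - -102 = -2400 + 102 = -2298$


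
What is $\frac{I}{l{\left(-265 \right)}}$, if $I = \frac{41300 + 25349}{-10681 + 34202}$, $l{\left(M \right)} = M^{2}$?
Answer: $\frac{66649}{1651762225} \approx 4.035 \cdot 10^{-5}$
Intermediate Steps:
$I = \frac{66649}{23521} \approx 2.8336$
$\frac{I}{l{\left(-265 \right)}} = \frac{66649}{23521 \left(-265\right)^{2}} = \frac{66649}{23521 \cdot 70225} = \frac{66649}{23521} \cdot \frac{1}{70225} = \frac{66649}{1651762225}$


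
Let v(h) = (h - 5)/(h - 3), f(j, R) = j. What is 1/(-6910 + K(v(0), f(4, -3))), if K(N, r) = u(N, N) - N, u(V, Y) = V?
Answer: -1/6910 ≈ -0.00014472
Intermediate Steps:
v(h) = (-5 + h)/(-3 + h)
K(N, r) = 0 (K(N, r) = N - N = 0)
1/(-6910 + K(v(0), f(4, -3))) = 1/(-6910 + 0) = 1/(-6910) = -1/6910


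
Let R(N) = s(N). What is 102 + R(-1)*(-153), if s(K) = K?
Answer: 255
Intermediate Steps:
R(N) = N
102 + R(-1)*(-153) = 102 - 1*(-153) = 102 + 153 = 255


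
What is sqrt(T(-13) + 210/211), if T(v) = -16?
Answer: I*sqrt(668026)/211 ≈ 3.8736*I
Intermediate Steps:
sqrt(T(-13) + 210/211) = sqrt(-16 + 210/211) = sqrt(-3166/211) = I*sqrt(668026)/211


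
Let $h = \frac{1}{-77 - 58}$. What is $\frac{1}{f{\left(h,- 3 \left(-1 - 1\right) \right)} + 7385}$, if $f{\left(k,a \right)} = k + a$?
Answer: $\frac{135}{997784} \approx 0.0001353$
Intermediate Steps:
$h = - \frac{1}{135}$ ($h = \frac{1}{-135} = - \frac{1}{135} \approx -0.0074074$)
$f{\left(k,a \right)} = a + k$
$\frac{1}{f{\left(h,- 3 \left(-1 - 1\right) \right)} + 7385} = \frac{1}{\left(- 3 \left(-1 - 1\right) - \frac{1}{135}\right) + 7385} = \frac{1}{\left(\left(-3\right) \left(-2\right) - \frac{1}{135}\right) + 7385} = \frac{1}{\left(6 - \frac{1}{135}\right) + 7385} = \frac{1}{\frac{809}{135} + 7385} = \frac{1}{\frac{997784}{135}} = \frac{135}{997784}$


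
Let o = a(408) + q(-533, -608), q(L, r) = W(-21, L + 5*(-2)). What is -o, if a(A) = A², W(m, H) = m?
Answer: -166443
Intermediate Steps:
q(L, r) = -21
o = 166443 (o = 408² - 21 = 166464 - 21 = 166443)
-o = -1*166443 = -166443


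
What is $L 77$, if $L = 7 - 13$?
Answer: $-462$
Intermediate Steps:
$L = -6$ ($L = 7 - 13 = -6$)
$L 77 = \left(-6\right) 77 = -462$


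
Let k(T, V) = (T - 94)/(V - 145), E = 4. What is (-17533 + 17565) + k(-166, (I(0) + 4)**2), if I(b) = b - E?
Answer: 980/29 ≈ 33.793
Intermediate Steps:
I(b) = -4 + b (I(b) = b - 1*4 = b - 4 = -4 + b)
k(T, V) = (-94 + T)/(-145 + V)
(-17533 + 17565) + k(-166, (I(0) + 4)**2) = (-17533 + 17565) + (-94 - 166)/(-145 + ((-4 + 0) + 4)**2) = 32 - 260/(-145 + (-4 + 4)**2) = 32 - 260/(-145 + 0**2) = 32 - 260/(-145 + 0) = 32 - 260/(-145) = 32 - 1/145*(-260) = 32 + 52/29 = 980/29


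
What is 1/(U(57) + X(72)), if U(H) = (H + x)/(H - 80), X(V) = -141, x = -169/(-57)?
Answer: -1311/188269 ≈ -0.0069634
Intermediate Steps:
x = 169/57 (x = -169*(-1/57) = 169/57 ≈ 2.9649)
U(H) = (169/57 + H)/(-80 + H) (U(H) = (H + 169/57)/(H - 80) = (169/57 + H)/(-80 + H))
1/(U(57) + X(72)) = 1/((169/57 + 57)/(-80 + 57) - 141) = 1/((3418/57)/(-23) - 141) = 1/(-1/23*3418/57 - 141) = 1/(-3418/1311 - 141) = 1/(-188269/1311) = -1311/188269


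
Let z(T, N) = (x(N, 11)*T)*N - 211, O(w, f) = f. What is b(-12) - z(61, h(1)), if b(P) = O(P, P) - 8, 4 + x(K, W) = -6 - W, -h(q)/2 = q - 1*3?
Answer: 5315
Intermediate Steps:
h(q) = 6 - 2*q (h(q) = -2*(q - 1*3) = -2*(q - 3) = -2*(-3 + q) = 6 - 2*q)
x(K, W) = -10 - W (x(K, W) = -4 + (-6 - W) = -10 - W)
b(P) = -8 + P (b(P) = P - 8 = -8 + P)
z(T, N) = -211 - 21*N*T (z(T, N) = ((-10 - 1*11)*T)*N - 211 = ((-10 - 11)*T)*N - 211 = (-21*T)*N - 211 = -21*N*T - 211 = -211 - 21*N*T)
b(-12) - z(61, h(1)) = (-8 - 12) - (-211 - 21*(6 - 2*1)*61) = -20 - (-211 - 21*(6 - 2)*61) = -20 - (-211 - 21*4*61) = -20 - (-211 - 5124) = -20 - 1*(-5335) = -20 + 5335 = 5315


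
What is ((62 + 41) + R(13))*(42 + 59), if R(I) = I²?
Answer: 27472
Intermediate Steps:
((62 + 41) + R(13))*(42 + 59) = ((62 + 41) + 13²)*(42 + 59) = (103 + 169)*101 = 272*101 = 27472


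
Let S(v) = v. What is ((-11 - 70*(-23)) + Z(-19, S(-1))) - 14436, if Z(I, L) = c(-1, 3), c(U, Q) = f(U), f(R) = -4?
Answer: -12841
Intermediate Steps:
c(U, Q) = -4
Z(I, L) = -4
((-11 - 70*(-23)) + Z(-19, S(-1))) - 14436 = ((-11 - 70*(-23)) - 4) - 14436 = ((-11 + 1610) - 4) - 14436 = (1599 - 4) - 14436 = 1595 - 14436 = -12841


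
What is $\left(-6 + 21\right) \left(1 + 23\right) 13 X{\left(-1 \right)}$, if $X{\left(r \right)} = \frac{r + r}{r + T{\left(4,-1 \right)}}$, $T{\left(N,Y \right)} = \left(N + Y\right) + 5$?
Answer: $- \frac{9360}{7} \approx -1337.1$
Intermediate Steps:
$T{\left(N,Y \right)} = 5 + N + Y$
$X{\left(r \right)} = \frac{2 r}{8 + r}$ ($X{\left(r \right)} = \frac{r + r}{r + \left(5 + 4 - 1\right)} = \frac{2 r}{r + 8} = \frac{2 r}{8 + r}$)
$\left(-6 + 21\right) \left(1 + 23\right) 13 X{\left(-1 \right)} = \left(-6 + 21\right) \left(1 + 23\right) 13 \cdot 2 \left(-1\right) \frac{1}{8 - 1} = 15 \cdot 24 \cdot 13 \cdot 2 \left(-1\right) \frac{1}{7} = 360 \cdot 13 \cdot 2 \left(-1\right) \frac{1}{7} = 4680 \left(- \frac{2}{7}\right) = - \frac{9360}{7}$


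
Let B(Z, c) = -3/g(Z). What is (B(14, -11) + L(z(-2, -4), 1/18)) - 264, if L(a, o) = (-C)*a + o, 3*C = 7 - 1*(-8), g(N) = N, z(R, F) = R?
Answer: -16012/63 ≈ -254.16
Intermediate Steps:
C = 5 (C = (7 - 1*(-8))/3 = (7 + 8)/3 = (⅓)*15 = 5)
B(Z, c) = -3/Z
L(a, o) = o - 5*a (L(a, o) = (-1*5)*a + o = -5*a + o = o - 5*a)
(B(14, -11) + L(z(-2, -4), 1/18)) - 264 = (-3/14 + (1/18 - 5*(-2))) - 264 = (-3*1/14 + (1/18 + 10)) - 264 = (-3/14 + 181/18) - 264 = 620/63 - 264 = -16012/63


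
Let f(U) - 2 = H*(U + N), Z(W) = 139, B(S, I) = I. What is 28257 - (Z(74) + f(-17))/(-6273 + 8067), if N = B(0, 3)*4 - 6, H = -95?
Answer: 25345936/897 ≈ 28256.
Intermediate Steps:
N = 6 (N = 3*4 - 6 = 12 - 6 = 6)
f(U) = -568 - 95*U (f(U) = 2 - 95*(U + 6) = 2 - 95*(6 + U) = 2 + (-570 - 95*U) = -568 - 95*U)
28257 - (Z(74) + f(-17))/(-6273 + 8067) = 28257 - (139 + (-568 - 95*(-17)))/(-6273 + 8067) = 28257 - (139 + (-568 + 1615))/1794 = 28257 - (139 + 1047)/1794 = 28257 - 1186/1794 = 28257 - 1*593/897 = 28257 - 593/897 = 25345936/897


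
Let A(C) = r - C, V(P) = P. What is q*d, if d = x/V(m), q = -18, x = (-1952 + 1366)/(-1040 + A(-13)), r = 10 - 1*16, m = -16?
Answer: 2637/4132 ≈ 0.63819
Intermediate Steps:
r = -6 (r = 10 - 16 = -6)
A(C) = -6 - C
x = 586/1033 (x = (-1952 + 1366)/(-1040 + (-6 - 1*(-13))) = -586/(-1040 + (-6 + 13)) = -586/(-1040 + 7) = -586/(-1033) = -586*(-1/1033) = 586/1033 ≈ 0.56728)
d = -293/8264 (d = (586/1033)/(-16) = (586/1033)*(-1/16) = -293/8264 ≈ -0.035455)
q*d = -18*(-293/8264) = 2637/4132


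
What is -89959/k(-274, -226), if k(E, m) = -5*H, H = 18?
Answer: 89959/90 ≈ 999.54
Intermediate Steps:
k(E, m) = -90 (k(E, m) = -5*18 = -90)
-89959/k(-274, -226) = -89959/(-90) = -89959*(-1/90) = 89959/90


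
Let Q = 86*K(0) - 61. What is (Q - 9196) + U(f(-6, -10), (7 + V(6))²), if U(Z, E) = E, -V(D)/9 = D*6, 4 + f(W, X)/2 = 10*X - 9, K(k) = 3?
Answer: 91490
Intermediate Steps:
f(W, X) = -26 + 20*X (f(W, X) = -8 + 2*(10*X - 9) = -8 + 2*(-9 + 10*X) = -8 + (-18 + 20*X) = -26 + 20*X)
V(D) = -54*D (V(D) = -9*D*6 = -54*D)
Q = 197 (Q = 86*3 - 61 = 258 - 61 = 197)
(Q - 9196) + U(f(-6, -10), (7 + V(6))²) = (197 - 9196) + (7 - 54*6)² = -8999 + (7 - 324)² = -8999 + (-317)² = -8999 + 100489 = 91490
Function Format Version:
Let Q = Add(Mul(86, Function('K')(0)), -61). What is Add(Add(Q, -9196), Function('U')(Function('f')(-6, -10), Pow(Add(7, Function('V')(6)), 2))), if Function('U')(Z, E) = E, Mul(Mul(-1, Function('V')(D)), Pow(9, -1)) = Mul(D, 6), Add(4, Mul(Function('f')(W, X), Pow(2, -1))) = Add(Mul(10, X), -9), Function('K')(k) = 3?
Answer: 91490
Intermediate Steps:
Function('f')(W, X) = Add(-26, Mul(20, X)) (Function('f')(W, X) = Add(-8, Mul(2, Add(Mul(10, X), -9))) = Add(-8, Mul(2, Add(-9, Mul(10, X)))) = Add(-8, Add(-18, Mul(20, X))) = Add(-26, Mul(20, X)))
Function('V')(D) = Mul(-54, D) (Function('V')(D) = Mul(-9, Mul(D, 6)) = Mul(-9, Mul(6, D)) = Mul(-54, D))
Q = 197 (Q = Add(Mul(86, 3), -61) = Add(258, -61) = 197)
Add(Add(Q, -9196), Function('U')(Function('f')(-6, -10), Pow(Add(7, Function('V')(6)), 2))) = Add(Add(197, -9196), Pow(Add(7, Mul(-54, 6)), 2)) = Add(-8999, Pow(Add(7, -324), 2)) = Add(-8999, Pow(-317, 2)) = Add(-8999, 100489) = 91490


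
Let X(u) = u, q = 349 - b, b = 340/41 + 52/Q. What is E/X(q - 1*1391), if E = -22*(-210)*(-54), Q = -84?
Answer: 214802280/903769 ≈ 237.67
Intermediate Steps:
b = 6607/861 (b = 340/41 + 52/(-84) = 340*(1/41) + 52*(-1/84) = 340/41 - 13/21 = 6607/861 ≈ 7.6736)
q = 293882/861 (q = 349 - 1*6607/861 = 349 - 6607/861 = 293882/861 ≈ 341.33)
E = -249480 (E = 4620*(-54) = -249480)
E/X(q - 1*1391) = -249480/(293882/861 - 1*1391) = -249480/(293882/861 - 1391) = -249480/(-903769/861) = -249480*(-861/903769) = 214802280/903769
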